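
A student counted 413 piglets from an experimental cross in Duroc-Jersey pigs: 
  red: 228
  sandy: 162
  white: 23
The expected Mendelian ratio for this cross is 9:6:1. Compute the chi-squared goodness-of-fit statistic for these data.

0.714

Total ratio parts = 16. Expected numbers out of 413:
  red: 413 × 9/16 = 232.3125
  sandy: 413 × 6/16 = 154.875
  white: 413 × 1/16 = 25.8125
χ² = Σ (O − E)² / E
  red: (228 − 232.3125)² / 232.3125 = 0.0801
  sandy: (162 − 154.875)² / 154.875 = 0.3278
  white: (23 − 25.8125)² / 25.8125 = 0.3064
χ² = 0.0801 + 0.3278 + 0.3064 = 0.7143 ≈ 0.714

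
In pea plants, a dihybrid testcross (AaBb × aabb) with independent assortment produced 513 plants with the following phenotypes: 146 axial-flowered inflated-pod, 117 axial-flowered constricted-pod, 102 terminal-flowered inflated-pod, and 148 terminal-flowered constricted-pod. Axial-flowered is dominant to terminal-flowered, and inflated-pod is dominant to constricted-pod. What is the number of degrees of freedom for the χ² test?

3

A dihybrid testcross with independent assortment gives a 1:1:1:1 ratio.
A goodness-of-fit test with 4 phenotype classes has df = 4 − 1 = 3.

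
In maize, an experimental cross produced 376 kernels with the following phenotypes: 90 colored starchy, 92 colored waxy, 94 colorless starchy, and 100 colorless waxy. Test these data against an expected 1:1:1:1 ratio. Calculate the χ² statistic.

Total ratio parts = 4. Expected numbers out of 376:
  colored starchy: 376 × 1/4 = 94
  colored waxy: 376 × 1/4 = 94
  colorless starchy: 376 × 1/4 = 94
  colorless waxy: 376 × 1/4 = 94
χ² = Σ (O − E)² / E
  colored starchy: (90 − 94)² / 94 = 0.1702
  colored waxy: (92 − 94)² / 94 = 0.0426
  colorless starchy: (94 − 94)² / 94 = 0.0000
  colorless waxy: (100 − 94)² / 94 = 0.3830
χ² = 0.1702 + 0.0426 + 0.0000 + 0.3830 = 0.5958 ≈ 0.596

0.596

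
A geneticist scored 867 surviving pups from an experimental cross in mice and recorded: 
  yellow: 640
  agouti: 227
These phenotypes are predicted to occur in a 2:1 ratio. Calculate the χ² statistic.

Total ratio parts = 3. Expected numbers out of 867:
  yellow: 867 × 2/3 = 578
  agouti: 867 × 1/3 = 289
χ² = Σ (O − E)² / E
  yellow: (640 − 578)² / 578 = 6.6505
  agouti: (227 − 289)² / 289 = 13.3010
χ² = 6.6505 + 13.3010 = 19.9515 ≈ 19.952

19.952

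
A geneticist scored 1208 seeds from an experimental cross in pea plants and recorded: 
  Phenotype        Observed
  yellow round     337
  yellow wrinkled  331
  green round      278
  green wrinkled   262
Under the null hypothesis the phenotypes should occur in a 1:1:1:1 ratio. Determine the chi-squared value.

14.046

Expected counts for N = 1208 under a 1:1:1:1 ratio (total parts = 4):
  yellow round: 1208 × 1/4 = 302
  yellow wrinkled: 1208 × 1/4 = 302
  green round: 1208 × 1/4 = 302
  green wrinkled: 1208 × 1/4 = 302
χ² = Σ (O − E)² / E
  yellow round: (337 − 302)² / 302 = 4.0563
  yellow wrinkled: (331 − 302)² / 302 = 2.7848
  green round: (278 − 302)² / 302 = 1.9073
  green wrinkled: (262 − 302)² / 302 = 5.2980
χ² = 4.0563 + 2.7848 + 1.9073 + 5.2980 = 14.0464 ≈ 14.046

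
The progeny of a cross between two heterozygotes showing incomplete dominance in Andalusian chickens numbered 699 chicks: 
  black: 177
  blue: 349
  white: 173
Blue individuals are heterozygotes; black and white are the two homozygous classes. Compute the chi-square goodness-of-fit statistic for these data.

With incomplete dominance, a heterozygote × heterozygote cross gives a 1:2:1 phenotypic ratio.
Total ratio parts = 4. Expected numbers out of 699:
  black: 699 × 1/4 = 174.75
  blue: 699 × 2/4 = 349.5
  white: 699 × 1/4 = 174.75
χ² = Σ (O − E)² / E
  black: (177 − 174.75)² / 174.75 = 0.0290
  blue: (349 − 349.5)² / 349.5 = 0.0007
  white: (173 − 174.75)² / 174.75 = 0.0175
χ² = 0.0290 + 0.0007 + 0.0175 = 0.0472 ≈ 0.047

0.047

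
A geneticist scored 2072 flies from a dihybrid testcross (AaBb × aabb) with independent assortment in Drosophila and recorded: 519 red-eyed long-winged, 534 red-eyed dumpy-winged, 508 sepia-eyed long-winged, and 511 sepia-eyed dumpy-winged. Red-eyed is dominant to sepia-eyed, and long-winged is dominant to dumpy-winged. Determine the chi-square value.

A dihybrid testcross with independent assortment gives a 1:1:1:1 ratio.
Under the 1:1:1:1 hypothesis (Σ ratio = 4, N = 2072):
  red-eyed long-winged: 2072 × 1/4 = 518
  red-eyed dumpy-winged: 2072 × 1/4 = 518
  sepia-eyed long-winged: 2072 × 1/4 = 518
  sepia-eyed dumpy-winged: 2072 × 1/4 = 518
χ² = Σ (O − E)² / E
  red-eyed long-winged: (519 − 518)² / 518 = 0.0019
  red-eyed dumpy-winged: (534 − 518)² / 518 = 0.4942
  sepia-eyed long-winged: (508 − 518)² / 518 = 0.1931
  sepia-eyed dumpy-winged: (511 − 518)² / 518 = 0.0946
χ² = 0.0019 + 0.4942 + 0.1931 + 0.0946 = 0.7838 ≈ 0.784

0.784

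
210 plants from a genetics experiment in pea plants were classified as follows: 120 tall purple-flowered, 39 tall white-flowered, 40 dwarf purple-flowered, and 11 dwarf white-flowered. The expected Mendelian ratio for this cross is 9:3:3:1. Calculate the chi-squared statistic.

Expected counts for N = 210 under a 9:3:3:1 ratio (total parts = 16):
  tall purple-flowered: 210 × 9/16 = 118.125
  tall white-flowered: 210 × 3/16 = 39.375
  dwarf purple-flowered: 210 × 3/16 = 39.375
  dwarf white-flowered: 210 × 1/16 = 13.125
χ² = Σ (O − E)² / E
  tall purple-flowered: (120 − 118.125)² / 118.125 = 0.0298
  tall white-flowered: (39 − 39.375)² / 39.375 = 0.0036
  dwarf purple-flowered: (40 − 39.375)² / 39.375 = 0.0099
  dwarf white-flowered: (11 − 13.125)² / 13.125 = 0.3440
χ² = 0.0298 + 0.0036 + 0.0099 + 0.3440 = 0.3873 ≈ 0.387

0.387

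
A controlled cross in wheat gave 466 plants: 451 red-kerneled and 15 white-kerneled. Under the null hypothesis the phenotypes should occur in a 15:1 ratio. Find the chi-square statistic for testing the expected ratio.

7.307

Total ratio parts = 16. Expected numbers out of 466:
  red-kerneled: 466 × 15/16 = 436.875
  white-kerneled: 466 × 1/16 = 29.125
χ² = Σ (O − E)² / E
  red-kerneled: (451 − 436.875)² / 436.875 = 0.4567
  white-kerneled: (15 − 29.125)² / 29.125 = 6.8503
χ² = 0.4567 + 6.8503 = 7.307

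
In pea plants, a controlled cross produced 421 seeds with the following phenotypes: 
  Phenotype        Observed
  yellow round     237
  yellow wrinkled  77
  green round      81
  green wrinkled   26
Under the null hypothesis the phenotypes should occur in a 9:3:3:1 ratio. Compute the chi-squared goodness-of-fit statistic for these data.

0.105

The 9:3:3:1 ratio has 16 parts, so with N = 421 the expected counts are:
  yellow round: 421 × 9/16 = 236.8125
  yellow wrinkled: 421 × 3/16 = 78.9375
  green round: 421 × 3/16 = 78.9375
  green wrinkled: 421 × 1/16 = 26.3125
χ² = Σ (O − E)² / E
  yellow round: (237 − 236.8125)² / 236.8125 = 0.0001
  yellow wrinkled: (77 − 78.9375)² / 78.9375 = 0.0476
  green round: (81 − 78.9375)² / 78.9375 = 0.0539
  green wrinkled: (26 − 26.3125)² / 26.3125 = 0.0037
χ² = 0.0001 + 0.0476 + 0.0539 + 0.0037 = 0.1053 ≈ 0.105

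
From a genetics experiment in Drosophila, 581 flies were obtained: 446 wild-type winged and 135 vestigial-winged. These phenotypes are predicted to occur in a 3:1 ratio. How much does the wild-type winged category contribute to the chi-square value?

The 3:1 ratio has 4 parts, so with N = 581 the expected counts are:
  wild-type winged: 581 × 3/4 = 435.75
  vestigial-winged: 581 × 1/4 = 145.25
Contribution of wild-type winged: (446 − 435.75)² / 435.75 = 0.2411

0.241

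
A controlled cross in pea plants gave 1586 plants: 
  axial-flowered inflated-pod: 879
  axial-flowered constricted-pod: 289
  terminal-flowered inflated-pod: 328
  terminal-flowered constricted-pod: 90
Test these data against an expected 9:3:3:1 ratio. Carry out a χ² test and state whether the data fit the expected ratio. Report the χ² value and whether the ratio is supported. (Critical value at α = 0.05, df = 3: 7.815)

Under the 9:3:3:1 hypothesis (Σ ratio = 16, N = 1586):
  axial-flowered inflated-pod: 1586 × 9/16 = 892.125
  axial-flowered constricted-pod: 1586 × 3/16 = 297.375
  terminal-flowered inflated-pod: 1586 × 3/16 = 297.375
  terminal-flowered constricted-pod: 1586 × 1/16 = 99.125
χ² = Σ (O − E)² / E
  axial-flowered inflated-pod: (879 − 892.125)² / 892.125 = 0.1931
  axial-flowered constricted-pod: (289 − 297.375)² / 297.375 = 0.2359
  terminal-flowered inflated-pod: (328 − 297.375)² / 297.375 = 3.1539
  terminal-flowered constricted-pod: (90 − 99.125)² / 99.125 = 0.8400
χ² = 0.1931 + 0.2359 + 3.1539 + 0.8400 = 4.4229 ≈ 4.423
Degrees of freedom = 4 − 1 = 3; critical value at α = 0.05 is 7.815.
Since 4.423 < 7.815, we fail to reject the null hypothesis — the data are consistent with the 9:3:3:1 ratio.

4.423; consistent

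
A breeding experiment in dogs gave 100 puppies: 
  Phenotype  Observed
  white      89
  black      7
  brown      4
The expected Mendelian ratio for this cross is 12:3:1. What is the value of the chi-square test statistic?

Total ratio parts = 16. Expected numbers out of 100:
  white: 100 × 12/16 = 75
  black: 100 × 3/16 = 18.75
  brown: 100 × 1/16 = 6.25
χ² = Σ (O − E)² / E
  white: (89 − 75)² / 75 = 2.6133
  black: (7 − 18.75)² / 18.75 = 7.3633
  brown: (4 − 6.25)² / 6.25 = 0.8100
χ² = 2.6133 + 7.3633 + 0.8100 = 10.7866 ≈ 10.787

10.787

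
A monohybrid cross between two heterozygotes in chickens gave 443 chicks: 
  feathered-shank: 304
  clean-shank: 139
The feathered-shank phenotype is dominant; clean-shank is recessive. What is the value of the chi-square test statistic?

For a monohybrid cross between heterozygotes with complete dominance, the expected phenotypic ratio is 3:1.
The 3:1 ratio has 4 parts, so with N = 443 the expected counts are:
  feathered-shank: 443 × 3/4 = 332.25
  clean-shank: 443 × 1/4 = 110.75
χ² = Σ (O − E)² / E
  feathered-shank: (304 − 332.25)² / 332.25 = 2.4020
  clean-shank: (139 − 110.75)² / 110.75 = 7.2060
χ² = 2.4020 + 7.2060 = 9.608

9.608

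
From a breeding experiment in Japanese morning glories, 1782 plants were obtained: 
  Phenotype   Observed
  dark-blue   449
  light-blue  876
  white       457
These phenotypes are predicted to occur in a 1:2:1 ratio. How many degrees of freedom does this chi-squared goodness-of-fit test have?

2

A goodness-of-fit test with 3 phenotype classes has df = 3 − 1 = 2.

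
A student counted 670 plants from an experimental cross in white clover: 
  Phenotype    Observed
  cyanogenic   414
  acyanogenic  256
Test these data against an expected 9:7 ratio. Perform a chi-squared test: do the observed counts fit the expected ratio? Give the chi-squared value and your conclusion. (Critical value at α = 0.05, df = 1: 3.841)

8.359; not consistent

The 9:7 ratio has 16 parts, so with N = 670 the expected counts are:
  cyanogenic: 670 × 9/16 = 376.875
  acyanogenic: 670 × 7/16 = 293.125
χ² = Σ (O − E)² / E
  cyanogenic: (414 − 376.875)² / 376.875 = 3.6571
  acyanogenic: (256 − 293.125)² / 293.125 = 4.7020
χ² = 3.6571 + 4.7020 = 8.3591 ≈ 8.359
Degrees of freedom = 2 − 1 = 1; critical value at α = 0.05 is 3.841.
Since 8.359 > 3.841, we reject the null hypothesis — the data do not fit the 9:7 ratio.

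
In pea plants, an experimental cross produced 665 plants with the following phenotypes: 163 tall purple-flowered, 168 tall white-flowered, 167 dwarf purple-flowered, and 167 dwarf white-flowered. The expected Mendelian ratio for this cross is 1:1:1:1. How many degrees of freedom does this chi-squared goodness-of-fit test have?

A goodness-of-fit test with 4 phenotype classes has df = 4 − 1 = 3.

3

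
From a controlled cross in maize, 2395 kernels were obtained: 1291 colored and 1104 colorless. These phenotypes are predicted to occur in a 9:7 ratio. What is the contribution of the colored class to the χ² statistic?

2.343

Under the 9:7 hypothesis (Σ ratio = 16, N = 2395):
  colored: 2395 × 9/16 = 1347.1875
  colorless: 2395 × 7/16 = 1047.8125
Contribution of colored: (1291 − 1347.1875)² / 1347.1875 = 2.3434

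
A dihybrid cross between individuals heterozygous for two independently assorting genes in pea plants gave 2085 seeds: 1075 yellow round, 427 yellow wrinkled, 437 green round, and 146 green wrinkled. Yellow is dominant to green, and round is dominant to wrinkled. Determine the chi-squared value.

A dihybrid F₂ with independent assortment and complete dominance at both loci gives a 9:3:3:1 phenotypic ratio.
Under the 9:3:3:1 hypothesis (Σ ratio = 16, N = 2085):
  yellow round: 2085 × 9/16 = 1172.8125
  yellow wrinkled: 2085 × 3/16 = 390.9375
  green round: 2085 × 3/16 = 390.9375
  green wrinkled: 2085 × 1/16 = 130.3125
χ² = Σ (O − E)² / E
  yellow round: (1075 − 1172.8125)² / 1172.8125 = 8.1576
  yellow wrinkled: (427 − 390.9375)² / 390.9375 = 3.3266
  green round: (437 − 390.9375)² / 390.9375 = 5.4273
  green wrinkled: (146 − 130.3125)² / 130.3125 = 1.8885
χ² = 8.1576 + 3.3266 + 5.4273 + 1.8885 = 18.800

18.800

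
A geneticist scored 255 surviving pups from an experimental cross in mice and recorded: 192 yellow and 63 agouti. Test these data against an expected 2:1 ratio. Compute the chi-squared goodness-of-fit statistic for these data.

The 2:1 ratio has 3 parts, so with N = 255 the expected counts are:
  yellow: 255 × 2/3 = 170
  agouti: 255 × 1/3 = 85
χ² = Σ (O − E)² / E
  yellow: (192 − 170)² / 170 = 2.8471
  agouti: (63 − 85)² / 85 = 5.6941
χ² = 2.8471 + 5.6941 = 8.5412 ≈ 8.541

8.541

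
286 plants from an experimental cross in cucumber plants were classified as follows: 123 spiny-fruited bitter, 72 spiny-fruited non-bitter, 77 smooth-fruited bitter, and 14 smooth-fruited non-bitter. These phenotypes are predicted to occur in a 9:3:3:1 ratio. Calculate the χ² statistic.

26.242

Expected counts for N = 286 under a 9:3:3:1 ratio (total parts = 16):
  spiny-fruited bitter: 286 × 9/16 = 160.875
  spiny-fruited non-bitter: 286 × 3/16 = 53.625
  smooth-fruited bitter: 286 × 3/16 = 53.625
  smooth-fruited non-bitter: 286 × 1/16 = 17.875
χ² = Σ (O − E)² / E
  spiny-fruited bitter: (123 − 160.875)² / 160.875 = 8.9170
  spiny-fruited non-bitter: (72 − 53.625)² / 53.625 = 6.2963
  smooth-fruited bitter: (77 − 53.625)² / 53.625 = 10.1891
  smooth-fruited non-bitter: (14 − 17.875)² / 17.875 = 0.8400
χ² = 8.9170 + 6.2963 + 10.1891 + 0.8400 = 26.2424 ≈ 26.242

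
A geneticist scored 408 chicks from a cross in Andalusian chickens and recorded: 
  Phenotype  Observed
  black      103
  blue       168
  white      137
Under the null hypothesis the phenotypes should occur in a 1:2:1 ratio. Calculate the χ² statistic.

Total ratio parts = 4. Expected numbers out of 408:
  black: 408 × 1/4 = 102
  blue: 408 × 2/4 = 204
  white: 408 × 1/4 = 102
χ² = Σ (O − E)² / E
  black: (103 − 102)² / 102 = 0.0098
  blue: (168 − 204)² / 204 = 6.3529
  white: (137 − 102)² / 102 = 12.0098
χ² = 0.0098 + 6.3529 + 12.0098 = 18.3725 ≈ 18.373

18.373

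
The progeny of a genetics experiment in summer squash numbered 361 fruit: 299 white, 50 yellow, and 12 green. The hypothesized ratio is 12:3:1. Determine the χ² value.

12.514

The 12:3:1 ratio has 16 parts, so with N = 361 the expected counts are:
  white: 361 × 12/16 = 270.75
  yellow: 361 × 3/16 = 67.6875
  green: 361 × 1/16 = 22.5625
χ² = Σ (O − E)² / E
  white: (299 − 270.75)² / 270.75 = 2.9476
  yellow: (50 − 67.6875)² / 67.6875 = 4.6219
  green: (12 − 22.5625)² / 22.5625 = 4.9448
χ² = 2.9476 + 4.6219 + 4.9448 = 12.5143 ≈ 12.514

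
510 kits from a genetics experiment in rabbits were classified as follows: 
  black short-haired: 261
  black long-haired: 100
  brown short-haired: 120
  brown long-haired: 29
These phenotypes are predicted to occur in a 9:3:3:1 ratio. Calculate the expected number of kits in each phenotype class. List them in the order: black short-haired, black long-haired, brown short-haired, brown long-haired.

Under the 9:3:3:1 hypothesis (Σ ratio = 16, N = 510):
  black short-haired: 510 × 9/16 = 286.875
  black long-haired: 510 × 3/16 = 95.625
  brown short-haired: 510 × 3/16 = 95.625
  brown long-haired: 510 × 1/16 = 31.875

286.875, 95.625, 95.625, 31.875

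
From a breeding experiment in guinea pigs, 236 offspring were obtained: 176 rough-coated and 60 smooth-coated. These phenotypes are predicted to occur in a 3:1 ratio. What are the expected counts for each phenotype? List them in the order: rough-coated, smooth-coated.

Under the 3:1 hypothesis (Σ ratio = 4, N = 236):
  rough-coated: 236 × 3/4 = 177
  smooth-coated: 236 × 1/4 = 59

177, 59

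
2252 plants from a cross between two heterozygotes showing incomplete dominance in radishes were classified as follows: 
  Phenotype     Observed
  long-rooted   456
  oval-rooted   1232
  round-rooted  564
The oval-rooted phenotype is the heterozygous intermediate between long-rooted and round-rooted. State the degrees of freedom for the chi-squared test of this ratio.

With incomplete dominance, a heterozygote × heterozygote cross gives a 1:2:1 phenotypic ratio.
A goodness-of-fit test with 3 phenotype classes has df = 3 − 1 = 2.

2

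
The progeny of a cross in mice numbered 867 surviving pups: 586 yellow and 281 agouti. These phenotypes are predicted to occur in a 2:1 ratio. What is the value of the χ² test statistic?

Under the 2:1 hypothesis (Σ ratio = 3, N = 867):
  yellow: 867 × 2/3 = 578
  agouti: 867 × 1/3 = 289
χ² = Σ (O − E)² / E
  yellow: (586 − 578)² / 578 = 0.1107
  agouti: (281 − 289)² / 289 = 0.2215
χ² = 0.1107 + 0.2215 = 0.3322 ≈ 0.332

0.332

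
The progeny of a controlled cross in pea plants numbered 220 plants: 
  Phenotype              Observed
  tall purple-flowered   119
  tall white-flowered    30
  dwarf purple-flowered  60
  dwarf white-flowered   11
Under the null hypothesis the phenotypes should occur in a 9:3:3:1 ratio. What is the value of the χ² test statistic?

12.323

The 9:3:3:1 ratio has 16 parts, so with N = 220 the expected counts are:
  tall purple-flowered: 220 × 9/16 = 123.75
  tall white-flowered: 220 × 3/16 = 41.25
  dwarf purple-flowered: 220 × 3/16 = 41.25
  dwarf white-flowered: 220 × 1/16 = 13.75
χ² = Σ (O − E)² / E
  tall purple-flowered: (119 − 123.75)² / 123.75 = 0.1823
  tall white-flowered: (30 − 41.25)² / 41.25 = 3.0682
  dwarf purple-flowered: (60 − 41.25)² / 41.25 = 8.5227
  dwarf white-flowered: (11 − 13.75)² / 13.75 = 0.5500
χ² = 0.1823 + 3.0682 + 8.5227 + 0.5500 = 12.3232 ≈ 12.323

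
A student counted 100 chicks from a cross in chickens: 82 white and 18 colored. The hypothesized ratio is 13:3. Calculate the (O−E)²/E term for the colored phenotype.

0.030

Expected counts for N = 100 under a 13:3 ratio (total parts = 16):
  white: 100 × 13/16 = 81.25
  colored: 100 × 3/16 = 18.75
Contribution of colored: (18 − 18.75)² / 18.75 = 0.0300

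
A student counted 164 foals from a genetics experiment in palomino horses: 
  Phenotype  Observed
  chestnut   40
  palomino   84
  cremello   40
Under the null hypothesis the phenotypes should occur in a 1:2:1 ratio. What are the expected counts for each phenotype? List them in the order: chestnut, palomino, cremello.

41, 82, 41

Under the 1:2:1 hypothesis (Σ ratio = 4, N = 164):
  chestnut: 164 × 1/4 = 41
  palomino: 164 × 2/4 = 82
  cremello: 164 × 1/4 = 41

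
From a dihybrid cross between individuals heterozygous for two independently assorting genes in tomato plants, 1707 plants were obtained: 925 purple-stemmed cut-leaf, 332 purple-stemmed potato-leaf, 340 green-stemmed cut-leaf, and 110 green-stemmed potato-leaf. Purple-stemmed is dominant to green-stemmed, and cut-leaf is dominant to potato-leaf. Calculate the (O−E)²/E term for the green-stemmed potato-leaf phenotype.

A dihybrid F₂ with independent assortment and complete dominance at both loci gives a 9:3:3:1 phenotypic ratio.
Expected counts for N = 1707 under a 9:3:3:1 ratio (total parts = 16):
  purple-stemmed cut-leaf: 1707 × 9/16 = 960.1875
  purple-stemmed potato-leaf: 1707 × 3/16 = 320.0625
  green-stemmed cut-leaf: 1707 × 3/16 = 320.0625
  green-stemmed potato-leaf: 1707 × 1/16 = 106.6875
Contribution of green-stemmed potato-leaf: (110 − 106.6875)² / 106.6875 = 0.1028

0.103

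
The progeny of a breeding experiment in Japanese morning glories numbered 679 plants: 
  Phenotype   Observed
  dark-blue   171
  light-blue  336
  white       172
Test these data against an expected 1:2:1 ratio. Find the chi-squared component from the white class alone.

0.030

Total ratio parts = 4. Expected numbers out of 679:
  dark-blue: 679 × 1/4 = 169.75
  light-blue: 679 × 2/4 = 339.5
  white: 679 × 1/4 = 169.75
Contribution of white: (172 − 169.75)² / 169.75 = 0.0298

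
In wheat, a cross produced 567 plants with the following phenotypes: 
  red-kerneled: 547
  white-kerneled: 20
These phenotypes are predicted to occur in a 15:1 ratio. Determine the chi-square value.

7.173

Under the 15:1 hypothesis (Σ ratio = 16, N = 567):
  red-kerneled: 567 × 15/16 = 531.5625
  white-kerneled: 567 × 1/16 = 35.4375
χ² = Σ (O − E)² / E
  red-kerneled: (547 − 531.5625)² / 531.5625 = 0.4483
  white-kerneled: (20 − 35.4375)² / 35.4375 = 6.7250
χ² = 0.4483 + 6.7250 = 7.1733 ≈ 7.173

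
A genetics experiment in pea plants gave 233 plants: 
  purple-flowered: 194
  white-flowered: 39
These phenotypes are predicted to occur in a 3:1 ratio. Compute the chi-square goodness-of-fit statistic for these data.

Total ratio parts = 4. Expected numbers out of 233:
  purple-flowered: 233 × 3/4 = 174.75
  white-flowered: 233 × 1/4 = 58.25
χ² = Σ (O − E)² / E
  purple-flowered: (194 − 174.75)² / 174.75 = 2.1205
  white-flowered: (39 − 58.25)² / 58.25 = 6.3616
χ² = 2.1205 + 6.3616 = 8.4821 ≈ 8.482

8.482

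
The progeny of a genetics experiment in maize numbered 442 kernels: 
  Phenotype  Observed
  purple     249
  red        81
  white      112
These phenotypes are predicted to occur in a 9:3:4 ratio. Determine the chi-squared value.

Total ratio parts = 16. Expected numbers out of 442:
  purple: 442 × 9/16 = 248.625
  red: 442 × 3/16 = 82.875
  white: 442 × 4/16 = 110.5
χ² = Σ (O − E)² / E
  purple: (249 − 248.625)² / 248.625 = 0.0006
  red: (81 − 82.875)² / 82.875 = 0.0424
  white: (112 − 110.5)² / 110.5 = 0.0204
χ² = 0.0006 + 0.0424 + 0.0204 = 0.0634 ≈ 0.063

0.063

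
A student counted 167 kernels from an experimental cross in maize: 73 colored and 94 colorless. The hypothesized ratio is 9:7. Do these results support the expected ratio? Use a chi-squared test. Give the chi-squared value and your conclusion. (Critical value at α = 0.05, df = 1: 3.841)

10.667; not consistent

Total ratio parts = 16. Expected numbers out of 167:
  colored: 167 × 9/16 = 93.9375
  colorless: 167 × 7/16 = 73.0625
χ² = Σ (O − E)² / E
  colored: (73 − 93.9375)² / 93.9375 = 4.6667
  colorless: (94 − 73.0625)² / 73.0625 = 6.0001
χ² = 4.6667 + 6.0001 = 10.6668 ≈ 10.667
Degrees of freedom = 2 − 1 = 1; critical value at α = 0.05 is 3.841.
Since 10.667 > 3.841, we reject the null hypothesis — the data do not fit the 9:7 ratio.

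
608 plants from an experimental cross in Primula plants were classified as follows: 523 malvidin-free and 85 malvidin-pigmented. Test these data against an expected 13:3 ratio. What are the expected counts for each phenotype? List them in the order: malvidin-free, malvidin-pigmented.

Total ratio parts = 16. Expected numbers out of 608:
  malvidin-free: 608 × 13/16 = 494
  malvidin-pigmented: 608 × 3/16 = 114

494, 114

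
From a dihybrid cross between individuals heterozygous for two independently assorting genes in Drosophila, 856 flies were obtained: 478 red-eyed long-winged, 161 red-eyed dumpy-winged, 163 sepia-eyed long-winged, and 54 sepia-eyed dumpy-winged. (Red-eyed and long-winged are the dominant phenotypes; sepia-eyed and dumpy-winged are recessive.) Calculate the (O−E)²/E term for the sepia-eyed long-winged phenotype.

A dihybrid F₂ with independent assortment and complete dominance at both loci gives a 9:3:3:1 phenotypic ratio.
Total ratio parts = 16. Expected numbers out of 856:
  red-eyed long-winged: 856 × 9/16 = 481.5
  red-eyed dumpy-winged: 856 × 3/16 = 160.5
  sepia-eyed long-winged: 856 × 3/16 = 160.5
  sepia-eyed dumpy-winged: 856 × 1/16 = 53.5
Contribution of sepia-eyed long-winged: (163 − 160.5)² / 160.5 = 0.0389

0.039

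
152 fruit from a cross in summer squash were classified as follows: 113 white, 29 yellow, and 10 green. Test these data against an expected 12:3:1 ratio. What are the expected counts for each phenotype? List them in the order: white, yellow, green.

Expected counts for N = 152 under a 12:3:1 ratio (total parts = 16):
  white: 152 × 12/16 = 114
  yellow: 152 × 3/16 = 28.5
  green: 152 × 1/16 = 9.5

114, 28.5, 9.5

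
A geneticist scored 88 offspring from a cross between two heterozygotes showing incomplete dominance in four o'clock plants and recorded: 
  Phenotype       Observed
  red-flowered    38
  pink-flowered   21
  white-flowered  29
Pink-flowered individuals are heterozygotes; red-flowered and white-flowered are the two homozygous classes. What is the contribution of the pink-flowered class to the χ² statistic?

With incomplete dominance, a heterozygote × heterozygote cross gives a 1:2:1 phenotypic ratio.
Under the 1:2:1 hypothesis (Σ ratio = 4, N = 88):
  red-flowered: 88 × 1/4 = 22
  pink-flowered: 88 × 2/4 = 44
  white-flowered: 88 × 1/4 = 22
Contribution of pink-flowered: (21 − 44)² / 44 = 12.0227

12.023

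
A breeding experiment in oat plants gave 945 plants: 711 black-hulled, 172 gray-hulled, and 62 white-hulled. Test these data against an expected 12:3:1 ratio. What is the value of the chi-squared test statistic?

0.305

The 12:3:1 ratio has 16 parts, so with N = 945 the expected counts are:
  black-hulled: 945 × 12/16 = 708.75
  gray-hulled: 945 × 3/16 = 177.1875
  white-hulled: 945 × 1/16 = 59.0625
χ² = Σ (O − E)² / E
  black-hulled: (711 − 708.75)² / 708.75 = 0.0071
  gray-hulled: (172 − 177.1875)² / 177.1875 = 0.1519
  white-hulled: (62 − 59.0625)² / 59.0625 = 0.1461
χ² = 0.0071 + 0.1519 + 0.1461 = 0.3051 ≈ 0.305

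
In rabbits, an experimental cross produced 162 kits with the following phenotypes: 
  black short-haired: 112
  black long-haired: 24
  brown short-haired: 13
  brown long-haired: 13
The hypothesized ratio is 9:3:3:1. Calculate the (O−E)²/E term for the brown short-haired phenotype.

Under the 9:3:3:1 hypothesis (Σ ratio = 16, N = 162):
  black short-haired: 162 × 9/16 = 91.125
  black long-haired: 162 × 3/16 = 30.375
  brown short-haired: 162 × 3/16 = 30.375
  brown long-haired: 162 × 1/16 = 10.125
Contribution of brown short-haired: (13 − 30.375)² / 30.375 = 9.9388

9.939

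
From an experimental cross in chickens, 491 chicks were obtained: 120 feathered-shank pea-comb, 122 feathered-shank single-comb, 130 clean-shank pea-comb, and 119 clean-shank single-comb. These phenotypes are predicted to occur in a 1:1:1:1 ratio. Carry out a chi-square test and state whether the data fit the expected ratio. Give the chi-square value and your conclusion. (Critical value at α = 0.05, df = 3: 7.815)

Expected counts for N = 491 under a 1:1:1:1 ratio (total parts = 4):
  feathered-shank pea-comb: 491 × 1/4 = 122.75
  feathered-shank single-comb: 491 × 1/4 = 122.75
  clean-shank pea-comb: 491 × 1/4 = 122.75
  clean-shank single-comb: 491 × 1/4 = 122.75
χ² = Σ (O − E)² / E
  feathered-shank pea-comb: (120 − 122.75)² / 122.75 = 0.0616
  feathered-shank single-comb: (122 − 122.75)² / 122.75 = 0.0046
  clean-shank pea-comb: (130 − 122.75)² / 122.75 = 0.4282
  clean-shank single-comb: (119 − 122.75)² / 122.75 = 0.1146
χ² = 0.0616 + 0.0046 + 0.4282 + 0.1146 = 0.609
Degrees of freedom = 4 − 1 = 3; critical value at α = 0.05 is 7.815.
Since 0.609 < 7.815, we fail to reject the null hypothesis — the data are consistent with the 1:1:1:1 ratio.

0.609; consistent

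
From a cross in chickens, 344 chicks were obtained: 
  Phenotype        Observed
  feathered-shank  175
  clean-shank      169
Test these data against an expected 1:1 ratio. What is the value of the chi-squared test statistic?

Total ratio parts = 2. Expected numbers out of 344:
  feathered-shank: 344 × 1/2 = 172
  clean-shank: 344 × 1/2 = 172
χ² = Σ (O − E)² / E
  feathered-shank: (175 − 172)² / 172 = 0.0523
  clean-shank: (169 − 172)² / 172 = 0.0523
χ² = 0.0523 + 0.0523 = 0.1046 ≈ 0.105

0.105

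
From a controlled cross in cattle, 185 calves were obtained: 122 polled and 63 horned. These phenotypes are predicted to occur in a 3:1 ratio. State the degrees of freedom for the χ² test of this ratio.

1

A goodness-of-fit test with 2 phenotype classes has df = 2 − 1 = 1.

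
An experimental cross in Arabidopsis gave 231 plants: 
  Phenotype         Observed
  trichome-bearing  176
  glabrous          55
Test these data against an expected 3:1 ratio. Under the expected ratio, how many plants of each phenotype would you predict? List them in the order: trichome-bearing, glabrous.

The 3:1 ratio has 4 parts, so with N = 231 the expected counts are:
  trichome-bearing: 231 × 3/4 = 173.25
  glabrous: 231 × 1/4 = 57.75

173.25, 57.75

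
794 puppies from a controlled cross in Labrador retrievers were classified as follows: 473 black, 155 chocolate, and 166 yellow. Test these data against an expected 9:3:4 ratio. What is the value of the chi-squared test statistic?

Total ratio parts = 16. Expected numbers out of 794:
  black: 794 × 9/16 = 446.625
  chocolate: 794 × 3/16 = 148.875
  yellow: 794 × 4/16 = 198.5
χ² = Σ (O − E)² / E
  black: (473 − 446.625)² / 446.625 = 1.5575
  chocolate: (155 − 148.875)² / 148.875 = 0.2520
  yellow: (166 − 198.5)² / 198.5 = 5.3212
χ² = 1.5575 + 0.2520 + 5.3212 = 7.1307 ≈ 7.131

7.131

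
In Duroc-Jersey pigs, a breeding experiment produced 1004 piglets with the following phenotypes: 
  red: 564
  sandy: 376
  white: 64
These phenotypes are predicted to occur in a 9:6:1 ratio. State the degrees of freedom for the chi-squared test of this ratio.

A goodness-of-fit test with 3 phenotype classes has df = 3 − 1 = 2.

2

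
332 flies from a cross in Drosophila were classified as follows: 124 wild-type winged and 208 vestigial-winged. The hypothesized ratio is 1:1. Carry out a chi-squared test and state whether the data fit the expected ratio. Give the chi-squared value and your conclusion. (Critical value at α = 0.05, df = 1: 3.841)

21.253; not consistent

Expected counts for N = 332 under a 1:1 ratio (total parts = 2):
  wild-type winged: 332 × 1/2 = 166
  vestigial-winged: 332 × 1/2 = 166
χ² = Σ (O − E)² / E
  wild-type winged: (124 − 166)² / 166 = 10.6265
  vestigial-winged: (208 − 166)² / 166 = 10.6265
χ² = 10.6265 + 10.6265 = 21.253
Degrees of freedom = 2 − 1 = 1; critical value at α = 0.05 is 3.841.
Since 21.253 > 3.841, we reject the null hypothesis — the data do not fit the 1:1 ratio.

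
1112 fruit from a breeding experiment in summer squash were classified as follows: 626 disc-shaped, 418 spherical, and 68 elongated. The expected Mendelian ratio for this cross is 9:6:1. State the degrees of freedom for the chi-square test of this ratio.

A goodness-of-fit test with 3 phenotype classes has df = 3 − 1 = 2.

2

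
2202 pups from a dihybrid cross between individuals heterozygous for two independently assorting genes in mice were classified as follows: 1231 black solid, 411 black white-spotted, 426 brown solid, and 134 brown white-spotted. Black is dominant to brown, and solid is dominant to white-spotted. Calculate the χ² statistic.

A dihybrid F₂ with independent assortment and complete dominance at both loci gives a 9:3:3:1 phenotypic ratio.
Total ratio parts = 16. Expected numbers out of 2202:
  black solid: 2202 × 9/16 = 1238.625
  black white-spotted: 2202 × 3/16 = 412.875
  brown solid: 2202 × 3/16 = 412.875
  brown white-spotted: 2202 × 1/16 = 137.625
χ² = Σ (O − E)² / E
  black solid: (1231 − 1238.625)² / 1238.625 = 0.0469
  black white-spotted: (411 − 412.875)² / 412.875 = 0.0085
  brown solid: (426 − 412.875)² / 412.875 = 0.4172
  brown white-spotted: (134 − 137.625)² / 137.625 = 0.0955
χ² = 0.0469 + 0.0085 + 0.4172 + 0.0955 = 0.5681 ≈ 0.568

0.568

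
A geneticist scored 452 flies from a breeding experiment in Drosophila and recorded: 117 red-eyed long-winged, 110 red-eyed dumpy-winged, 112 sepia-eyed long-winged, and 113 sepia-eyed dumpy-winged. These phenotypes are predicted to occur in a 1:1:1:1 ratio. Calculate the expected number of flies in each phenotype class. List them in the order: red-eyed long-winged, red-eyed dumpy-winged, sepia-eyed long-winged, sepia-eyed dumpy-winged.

The 1:1:1:1 ratio has 4 parts, so with N = 452 the expected counts are:
  red-eyed long-winged: 452 × 1/4 = 113
  red-eyed dumpy-winged: 452 × 1/4 = 113
  sepia-eyed long-winged: 452 × 1/4 = 113
  sepia-eyed dumpy-winged: 452 × 1/4 = 113

113, 113, 113, 113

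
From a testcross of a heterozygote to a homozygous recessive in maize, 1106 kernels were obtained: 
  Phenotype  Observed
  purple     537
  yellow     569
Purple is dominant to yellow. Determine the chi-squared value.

0.926

A testcross of a heterozygote (Aa × aa) gives a 1:1 phenotypic ratio.
The 1:1 ratio has 2 parts, so with N = 1106 the expected counts are:
  purple: 1106 × 1/2 = 553
  yellow: 1106 × 1/2 = 553
χ² = Σ (O − E)² / E
  purple: (537 − 553)² / 553 = 0.4629
  yellow: (569 − 553)² / 553 = 0.4629
χ² = 0.4629 + 0.4629 = 0.9258 ≈ 0.926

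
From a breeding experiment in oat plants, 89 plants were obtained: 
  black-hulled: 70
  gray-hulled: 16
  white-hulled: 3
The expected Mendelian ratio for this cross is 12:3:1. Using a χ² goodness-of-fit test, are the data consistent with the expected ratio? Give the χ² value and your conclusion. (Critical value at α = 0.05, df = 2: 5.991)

The 12:3:1 ratio has 16 parts, so with N = 89 the expected counts are:
  black-hulled: 89 × 12/16 = 66.75
  gray-hulled: 89 × 3/16 = 16.6875
  white-hulled: 89 × 1/16 = 5.5625
χ² = Σ (O − E)² / E
  black-hulled: (70 − 66.75)² / 66.75 = 0.1582
  gray-hulled: (16 − 16.6875)² / 16.6875 = 0.0283
  white-hulled: (3 − 5.5625)² / 5.5625 = 1.1805
χ² = 0.1582 + 0.0283 + 1.1805 = 1.367
Degrees of freedom = 3 − 1 = 2; critical value at α = 0.05 is 5.991.
Since 1.367 < 5.991, we fail to reject the null hypothesis — the data are consistent with the 12:3:1 ratio.

1.367; consistent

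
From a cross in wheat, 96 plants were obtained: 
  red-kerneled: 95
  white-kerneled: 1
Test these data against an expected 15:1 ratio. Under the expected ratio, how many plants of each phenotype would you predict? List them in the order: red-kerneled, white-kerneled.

90, 6

Expected counts for N = 96 under a 15:1 ratio (total parts = 16):
  red-kerneled: 96 × 15/16 = 90
  white-kerneled: 96 × 1/16 = 6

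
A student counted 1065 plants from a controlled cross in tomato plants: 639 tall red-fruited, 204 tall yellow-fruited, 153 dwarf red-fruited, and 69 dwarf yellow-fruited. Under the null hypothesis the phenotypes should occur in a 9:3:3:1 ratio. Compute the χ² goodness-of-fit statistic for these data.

13.761

Expected counts for N = 1065 under a 9:3:3:1 ratio (total parts = 16):
  tall red-fruited: 1065 × 9/16 = 599.0625
  tall yellow-fruited: 1065 × 3/16 = 199.6875
  dwarf red-fruited: 1065 × 3/16 = 199.6875
  dwarf yellow-fruited: 1065 × 1/16 = 66.5625
χ² = Σ (O − E)² / E
  tall red-fruited: (639 − 599.0625)² / 599.0625 = 2.6625
  tall yellow-fruited: (204 − 199.6875)² / 199.6875 = 0.0931
  dwarf red-fruited: (153 − 199.6875)² / 199.6875 = 10.9157
  dwarf yellow-fruited: (69 − 66.5625)² / 66.5625 = 0.0893
χ² = 2.6625 + 0.0931 + 10.9157 + 0.0893 = 13.7606 ≈ 13.761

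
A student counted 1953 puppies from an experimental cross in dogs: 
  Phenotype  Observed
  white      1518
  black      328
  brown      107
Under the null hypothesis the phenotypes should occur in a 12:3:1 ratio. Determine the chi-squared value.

The 12:3:1 ratio has 16 parts, so with N = 1953 the expected counts are:
  white: 1953 × 12/16 = 1464.75
  black: 1953 × 3/16 = 366.1875
  brown: 1953 × 1/16 = 122.0625
χ² = Σ (O − E)² / E
  white: (1518 − 1464.75)² / 1464.75 = 1.9359
  black: (328 − 366.1875)² / 366.1875 = 3.9823
  brown: (107 − 122.0625)² / 122.0625 = 1.8587
χ² = 1.9359 + 3.9823 + 1.8587 = 7.7769 ≈ 7.777

7.777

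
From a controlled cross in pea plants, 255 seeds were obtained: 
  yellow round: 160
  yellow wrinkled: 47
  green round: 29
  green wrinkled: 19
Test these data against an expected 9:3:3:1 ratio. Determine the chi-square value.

9.917

Expected counts for N = 255 under a 9:3:3:1 ratio (total parts = 16):
  yellow round: 255 × 9/16 = 143.4375
  yellow wrinkled: 255 × 3/16 = 47.8125
  green round: 255 × 3/16 = 47.8125
  green wrinkled: 255 × 1/16 = 15.9375
χ² = Σ (O − E)² / E
  yellow round: (160 − 143.4375)² / 143.4375 = 1.9124
  yellow wrinkled: (47 − 47.8125)² / 47.8125 = 0.0138
  green round: (29 − 47.8125)² / 47.8125 = 7.4020
  green wrinkled: (19 − 15.9375)² / 15.9375 = 0.5885
χ² = 1.9124 + 0.0138 + 7.4020 + 0.5885 = 9.9167 ≈ 9.917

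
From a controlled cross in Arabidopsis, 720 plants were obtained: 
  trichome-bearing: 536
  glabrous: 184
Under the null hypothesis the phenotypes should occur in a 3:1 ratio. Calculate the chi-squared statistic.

0.119

The 3:1 ratio has 4 parts, so with N = 720 the expected counts are:
  trichome-bearing: 720 × 3/4 = 540
  glabrous: 720 × 1/4 = 180
χ² = Σ (O − E)² / E
  trichome-bearing: (536 − 540)² / 540 = 0.0296
  glabrous: (184 − 180)² / 180 = 0.0889
χ² = 0.0296 + 0.0889 = 0.1185 ≈ 0.119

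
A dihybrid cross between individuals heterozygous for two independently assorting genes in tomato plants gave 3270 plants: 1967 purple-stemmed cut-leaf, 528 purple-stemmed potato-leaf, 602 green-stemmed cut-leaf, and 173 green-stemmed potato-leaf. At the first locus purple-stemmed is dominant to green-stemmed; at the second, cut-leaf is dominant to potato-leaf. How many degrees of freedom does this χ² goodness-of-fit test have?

3

A dihybrid F₂ with independent assortment and complete dominance at both loci gives a 9:3:3:1 phenotypic ratio.
A goodness-of-fit test with 4 phenotype classes has df = 4 − 1 = 3.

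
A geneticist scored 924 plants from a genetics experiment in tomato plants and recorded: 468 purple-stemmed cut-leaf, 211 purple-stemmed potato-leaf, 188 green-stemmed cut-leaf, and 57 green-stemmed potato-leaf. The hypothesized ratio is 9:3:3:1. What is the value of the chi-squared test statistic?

14.644

The 9:3:3:1 ratio has 16 parts, so with N = 924 the expected counts are:
  purple-stemmed cut-leaf: 924 × 9/16 = 519.75
  purple-stemmed potato-leaf: 924 × 3/16 = 173.25
  green-stemmed cut-leaf: 924 × 3/16 = 173.25
  green-stemmed potato-leaf: 924 × 1/16 = 57.75
χ² = Σ (O − E)² / E
  purple-stemmed cut-leaf: (468 − 519.75)² / 519.75 = 5.1526
  purple-stemmed potato-leaf: (211 − 173.25)² / 173.25 = 8.2255
  green-stemmed cut-leaf: (188 − 173.25)² / 173.25 = 1.2558
  green-stemmed potato-leaf: (57 − 57.75)² / 57.75 = 0.0097
χ² = 5.1526 + 8.2255 + 1.2558 + 0.0097 = 14.6436 ≈ 14.644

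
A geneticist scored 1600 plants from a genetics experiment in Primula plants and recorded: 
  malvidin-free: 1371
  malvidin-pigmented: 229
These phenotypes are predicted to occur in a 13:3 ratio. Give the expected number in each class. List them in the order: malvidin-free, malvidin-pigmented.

Expected counts for N = 1600 under a 13:3 ratio (total parts = 16):
  malvidin-free: 1600 × 13/16 = 1300
  malvidin-pigmented: 1600 × 3/16 = 300

1300, 300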